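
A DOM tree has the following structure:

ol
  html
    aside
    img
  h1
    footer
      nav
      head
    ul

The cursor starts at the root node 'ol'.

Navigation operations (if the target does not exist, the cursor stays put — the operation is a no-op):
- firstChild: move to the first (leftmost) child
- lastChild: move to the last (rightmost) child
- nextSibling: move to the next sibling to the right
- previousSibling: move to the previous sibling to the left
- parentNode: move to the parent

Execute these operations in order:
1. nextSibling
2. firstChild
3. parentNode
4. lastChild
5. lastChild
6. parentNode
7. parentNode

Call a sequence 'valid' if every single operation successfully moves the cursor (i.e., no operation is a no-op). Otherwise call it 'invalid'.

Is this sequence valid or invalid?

After 1 (nextSibling): ol (no-op, stayed)
After 2 (firstChild): html
After 3 (parentNode): ol
After 4 (lastChild): h1
After 5 (lastChild): ul
After 6 (parentNode): h1
After 7 (parentNode): ol

Answer: invalid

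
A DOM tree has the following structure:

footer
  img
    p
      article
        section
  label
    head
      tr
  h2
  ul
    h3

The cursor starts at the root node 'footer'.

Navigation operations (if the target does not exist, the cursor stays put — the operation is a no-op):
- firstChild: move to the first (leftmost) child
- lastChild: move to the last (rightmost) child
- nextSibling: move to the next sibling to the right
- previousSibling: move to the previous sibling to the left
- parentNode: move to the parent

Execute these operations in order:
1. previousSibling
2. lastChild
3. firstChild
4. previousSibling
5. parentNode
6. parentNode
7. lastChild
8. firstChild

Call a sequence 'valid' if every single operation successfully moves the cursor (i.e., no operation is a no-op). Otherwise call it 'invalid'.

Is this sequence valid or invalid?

After 1 (previousSibling): footer (no-op, stayed)
After 2 (lastChild): ul
After 3 (firstChild): h3
After 4 (previousSibling): h3 (no-op, stayed)
After 5 (parentNode): ul
After 6 (parentNode): footer
After 7 (lastChild): ul
After 8 (firstChild): h3

Answer: invalid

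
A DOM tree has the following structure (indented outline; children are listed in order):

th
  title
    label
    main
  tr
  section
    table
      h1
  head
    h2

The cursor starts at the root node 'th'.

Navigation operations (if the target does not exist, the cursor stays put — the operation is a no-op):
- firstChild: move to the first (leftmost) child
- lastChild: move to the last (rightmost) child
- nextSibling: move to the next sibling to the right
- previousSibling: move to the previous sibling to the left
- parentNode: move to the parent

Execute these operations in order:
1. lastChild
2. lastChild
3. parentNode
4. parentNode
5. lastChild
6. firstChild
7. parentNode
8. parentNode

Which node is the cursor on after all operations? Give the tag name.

Answer: th

Derivation:
After 1 (lastChild): head
After 2 (lastChild): h2
After 3 (parentNode): head
After 4 (parentNode): th
After 5 (lastChild): head
After 6 (firstChild): h2
After 7 (parentNode): head
After 8 (parentNode): th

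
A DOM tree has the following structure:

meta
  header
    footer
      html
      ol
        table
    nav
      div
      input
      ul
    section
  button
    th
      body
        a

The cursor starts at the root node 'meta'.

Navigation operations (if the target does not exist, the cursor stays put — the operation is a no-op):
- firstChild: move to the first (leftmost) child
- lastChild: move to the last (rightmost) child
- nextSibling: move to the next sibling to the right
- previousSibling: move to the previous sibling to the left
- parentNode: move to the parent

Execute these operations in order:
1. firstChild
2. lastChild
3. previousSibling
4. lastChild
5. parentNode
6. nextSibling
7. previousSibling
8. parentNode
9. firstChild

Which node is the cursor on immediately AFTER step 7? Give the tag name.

Answer: nav

Derivation:
After 1 (firstChild): header
After 2 (lastChild): section
After 3 (previousSibling): nav
After 4 (lastChild): ul
After 5 (parentNode): nav
After 6 (nextSibling): section
After 7 (previousSibling): nav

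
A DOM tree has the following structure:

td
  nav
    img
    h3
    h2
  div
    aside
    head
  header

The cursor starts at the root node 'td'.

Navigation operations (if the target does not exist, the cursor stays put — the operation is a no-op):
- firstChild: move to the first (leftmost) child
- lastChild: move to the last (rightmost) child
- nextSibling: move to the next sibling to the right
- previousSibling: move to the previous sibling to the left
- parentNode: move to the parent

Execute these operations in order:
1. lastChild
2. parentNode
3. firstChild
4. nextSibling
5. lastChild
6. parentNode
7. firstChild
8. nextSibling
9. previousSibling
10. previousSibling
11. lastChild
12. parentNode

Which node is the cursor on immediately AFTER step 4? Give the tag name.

Answer: div

Derivation:
After 1 (lastChild): header
After 2 (parentNode): td
After 3 (firstChild): nav
After 4 (nextSibling): div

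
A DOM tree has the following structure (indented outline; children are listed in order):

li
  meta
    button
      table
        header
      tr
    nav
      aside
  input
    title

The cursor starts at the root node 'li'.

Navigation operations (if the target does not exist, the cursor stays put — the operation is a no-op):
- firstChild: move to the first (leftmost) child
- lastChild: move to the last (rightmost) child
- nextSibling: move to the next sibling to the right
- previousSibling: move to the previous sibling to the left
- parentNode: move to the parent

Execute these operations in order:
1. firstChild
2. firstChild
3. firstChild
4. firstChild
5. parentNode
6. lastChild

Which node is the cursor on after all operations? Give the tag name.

Answer: header

Derivation:
After 1 (firstChild): meta
After 2 (firstChild): button
After 3 (firstChild): table
After 4 (firstChild): header
After 5 (parentNode): table
After 6 (lastChild): header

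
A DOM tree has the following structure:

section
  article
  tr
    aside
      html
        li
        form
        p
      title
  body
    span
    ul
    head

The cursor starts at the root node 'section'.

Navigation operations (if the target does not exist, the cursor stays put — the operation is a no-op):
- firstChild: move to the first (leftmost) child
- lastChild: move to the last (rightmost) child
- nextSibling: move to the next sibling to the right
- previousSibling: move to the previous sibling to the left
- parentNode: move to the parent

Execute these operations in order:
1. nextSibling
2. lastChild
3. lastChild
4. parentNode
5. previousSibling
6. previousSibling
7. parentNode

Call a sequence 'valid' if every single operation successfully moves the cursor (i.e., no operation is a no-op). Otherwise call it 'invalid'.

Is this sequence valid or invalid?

After 1 (nextSibling): section (no-op, stayed)
After 2 (lastChild): body
After 3 (lastChild): head
After 4 (parentNode): body
After 5 (previousSibling): tr
After 6 (previousSibling): article
After 7 (parentNode): section

Answer: invalid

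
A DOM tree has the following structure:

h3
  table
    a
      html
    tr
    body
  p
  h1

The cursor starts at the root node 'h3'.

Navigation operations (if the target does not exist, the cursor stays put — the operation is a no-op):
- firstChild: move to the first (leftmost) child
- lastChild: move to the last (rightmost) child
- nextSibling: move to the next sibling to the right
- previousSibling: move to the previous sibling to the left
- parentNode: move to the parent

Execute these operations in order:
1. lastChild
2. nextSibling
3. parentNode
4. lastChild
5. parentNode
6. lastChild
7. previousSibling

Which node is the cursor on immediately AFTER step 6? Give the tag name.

After 1 (lastChild): h1
After 2 (nextSibling): h1 (no-op, stayed)
After 3 (parentNode): h3
After 4 (lastChild): h1
After 5 (parentNode): h3
After 6 (lastChild): h1

Answer: h1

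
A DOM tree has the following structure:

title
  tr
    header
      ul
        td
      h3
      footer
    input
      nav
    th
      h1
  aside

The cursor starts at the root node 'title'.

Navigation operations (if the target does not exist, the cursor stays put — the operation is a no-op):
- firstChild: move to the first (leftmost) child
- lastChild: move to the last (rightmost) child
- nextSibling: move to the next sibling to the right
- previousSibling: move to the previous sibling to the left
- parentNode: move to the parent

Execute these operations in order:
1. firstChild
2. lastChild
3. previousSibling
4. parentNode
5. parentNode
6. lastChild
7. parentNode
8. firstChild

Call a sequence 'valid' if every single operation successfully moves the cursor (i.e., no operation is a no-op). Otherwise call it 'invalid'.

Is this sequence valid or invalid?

After 1 (firstChild): tr
After 2 (lastChild): th
After 3 (previousSibling): input
After 4 (parentNode): tr
After 5 (parentNode): title
After 6 (lastChild): aside
After 7 (parentNode): title
After 8 (firstChild): tr

Answer: valid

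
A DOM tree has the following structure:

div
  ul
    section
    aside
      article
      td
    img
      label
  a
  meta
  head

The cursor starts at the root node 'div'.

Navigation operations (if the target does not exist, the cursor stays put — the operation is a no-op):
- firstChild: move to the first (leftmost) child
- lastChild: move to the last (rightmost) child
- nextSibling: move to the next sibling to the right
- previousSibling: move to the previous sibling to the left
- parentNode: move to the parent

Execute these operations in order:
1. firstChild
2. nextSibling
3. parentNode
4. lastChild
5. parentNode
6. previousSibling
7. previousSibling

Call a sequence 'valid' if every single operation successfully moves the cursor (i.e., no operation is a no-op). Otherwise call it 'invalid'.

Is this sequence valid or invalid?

After 1 (firstChild): ul
After 2 (nextSibling): a
After 3 (parentNode): div
After 4 (lastChild): head
After 5 (parentNode): div
After 6 (previousSibling): div (no-op, stayed)
After 7 (previousSibling): div (no-op, stayed)

Answer: invalid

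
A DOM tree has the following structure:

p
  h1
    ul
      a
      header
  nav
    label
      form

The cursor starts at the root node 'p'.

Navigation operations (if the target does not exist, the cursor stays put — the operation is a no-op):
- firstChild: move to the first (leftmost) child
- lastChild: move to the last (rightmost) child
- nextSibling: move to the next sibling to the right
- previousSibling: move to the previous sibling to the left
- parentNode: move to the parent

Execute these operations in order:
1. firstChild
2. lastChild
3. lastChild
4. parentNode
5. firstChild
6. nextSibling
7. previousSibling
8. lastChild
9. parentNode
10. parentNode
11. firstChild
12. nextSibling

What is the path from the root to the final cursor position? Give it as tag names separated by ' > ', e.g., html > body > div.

Answer: p > h1 > ul

Derivation:
After 1 (firstChild): h1
After 2 (lastChild): ul
After 3 (lastChild): header
After 4 (parentNode): ul
After 5 (firstChild): a
After 6 (nextSibling): header
After 7 (previousSibling): a
After 8 (lastChild): a (no-op, stayed)
After 9 (parentNode): ul
After 10 (parentNode): h1
After 11 (firstChild): ul
After 12 (nextSibling): ul (no-op, stayed)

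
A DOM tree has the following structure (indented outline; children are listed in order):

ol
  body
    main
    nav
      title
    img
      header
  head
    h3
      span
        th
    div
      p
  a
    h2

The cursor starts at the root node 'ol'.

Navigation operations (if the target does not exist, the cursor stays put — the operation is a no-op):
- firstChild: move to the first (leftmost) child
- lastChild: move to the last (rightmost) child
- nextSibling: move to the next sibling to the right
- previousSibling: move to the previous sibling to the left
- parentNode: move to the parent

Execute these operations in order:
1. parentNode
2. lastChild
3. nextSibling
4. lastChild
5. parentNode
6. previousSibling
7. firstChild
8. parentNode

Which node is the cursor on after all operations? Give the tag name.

After 1 (parentNode): ol (no-op, stayed)
After 2 (lastChild): a
After 3 (nextSibling): a (no-op, stayed)
After 4 (lastChild): h2
After 5 (parentNode): a
After 6 (previousSibling): head
After 7 (firstChild): h3
After 8 (parentNode): head

Answer: head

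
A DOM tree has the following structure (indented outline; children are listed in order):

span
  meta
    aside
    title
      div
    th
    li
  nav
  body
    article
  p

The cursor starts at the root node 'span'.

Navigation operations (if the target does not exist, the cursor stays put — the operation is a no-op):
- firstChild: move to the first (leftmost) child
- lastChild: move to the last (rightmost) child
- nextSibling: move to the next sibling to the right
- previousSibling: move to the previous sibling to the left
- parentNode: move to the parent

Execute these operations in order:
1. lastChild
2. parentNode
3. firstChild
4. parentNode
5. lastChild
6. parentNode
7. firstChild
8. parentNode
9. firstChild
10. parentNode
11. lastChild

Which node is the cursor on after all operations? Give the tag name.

Answer: p

Derivation:
After 1 (lastChild): p
After 2 (parentNode): span
After 3 (firstChild): meta
After 4 (parentNode): span
After 5 (lastChild): p
After 6 (parentNode): span
After 7 (firstChild): meta
After 8 (parentNode): span
After 9 (firstChild): meta
After 10 (parentNode): span
After 11 (lastChild): p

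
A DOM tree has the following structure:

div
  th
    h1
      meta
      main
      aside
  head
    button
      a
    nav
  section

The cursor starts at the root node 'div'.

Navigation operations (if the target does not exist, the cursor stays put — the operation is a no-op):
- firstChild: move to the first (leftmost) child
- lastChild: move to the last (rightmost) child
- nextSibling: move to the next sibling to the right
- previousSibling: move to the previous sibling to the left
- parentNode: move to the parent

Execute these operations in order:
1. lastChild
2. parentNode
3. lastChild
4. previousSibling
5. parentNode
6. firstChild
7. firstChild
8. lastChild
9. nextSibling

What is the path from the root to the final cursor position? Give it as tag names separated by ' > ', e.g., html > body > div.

Answer: div > th > h1 > aside

Derivation:
After 1 (lastChild): section
After 2 (parentNode): div
After 3 (lastChild): section
After 4 (previousSibling): head
After 5 (parentNode): div
After 6 (firstChild): th
After 7 (firstChild): h1
After 8 (lastChild): aside
After 9 (nextSibling): aside (no-op, stayed)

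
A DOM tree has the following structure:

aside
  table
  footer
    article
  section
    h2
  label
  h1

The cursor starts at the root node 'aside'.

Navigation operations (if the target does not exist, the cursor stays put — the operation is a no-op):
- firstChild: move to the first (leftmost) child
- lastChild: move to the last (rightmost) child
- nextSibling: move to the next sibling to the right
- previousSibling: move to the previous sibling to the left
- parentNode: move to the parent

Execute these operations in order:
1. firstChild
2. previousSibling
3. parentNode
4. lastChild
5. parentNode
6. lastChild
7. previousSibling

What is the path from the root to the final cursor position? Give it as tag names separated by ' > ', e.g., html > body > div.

After 1 (firstChild): table
After 2 (previousSibling): table (no-op, stayed)
After 3 (parentNode): aside
After 4 (lastChild): h1
After 5 (parentNode): aside
After 6 (lastChild): h1
After 7 (previousSibling): label

Answer: aside > label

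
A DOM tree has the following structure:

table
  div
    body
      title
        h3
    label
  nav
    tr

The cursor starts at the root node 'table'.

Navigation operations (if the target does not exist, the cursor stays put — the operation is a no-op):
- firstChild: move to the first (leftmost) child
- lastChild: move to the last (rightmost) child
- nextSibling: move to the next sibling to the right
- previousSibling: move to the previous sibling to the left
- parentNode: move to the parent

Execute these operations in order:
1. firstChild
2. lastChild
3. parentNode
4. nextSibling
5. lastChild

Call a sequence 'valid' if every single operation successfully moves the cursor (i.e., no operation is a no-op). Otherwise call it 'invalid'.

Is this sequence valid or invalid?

After 1 (firstChild): div
After 2 (lastChild): label
After 3 (parentNode): div
After 4 (nextSibling): nav
After 5 (lastChild): tr

Answer: valid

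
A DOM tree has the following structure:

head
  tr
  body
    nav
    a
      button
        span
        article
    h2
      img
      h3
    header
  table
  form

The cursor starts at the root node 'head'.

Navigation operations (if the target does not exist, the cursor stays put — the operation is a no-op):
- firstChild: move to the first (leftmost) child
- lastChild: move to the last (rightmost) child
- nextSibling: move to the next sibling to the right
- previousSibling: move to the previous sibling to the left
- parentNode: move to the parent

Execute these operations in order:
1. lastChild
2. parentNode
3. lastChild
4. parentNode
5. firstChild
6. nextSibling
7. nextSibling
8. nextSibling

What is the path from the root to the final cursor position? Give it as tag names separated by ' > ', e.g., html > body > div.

Answer: head > form

Derivation:
After 1 (lastChild): form
After 2 (parentNode): head
After 3 (lastChild): form
After 4 (parentNode): head
After 5 (firstChild): tr
After 6 (nextSibling): body
After 7 (nextSibling): table
After 8 (nextSibling): form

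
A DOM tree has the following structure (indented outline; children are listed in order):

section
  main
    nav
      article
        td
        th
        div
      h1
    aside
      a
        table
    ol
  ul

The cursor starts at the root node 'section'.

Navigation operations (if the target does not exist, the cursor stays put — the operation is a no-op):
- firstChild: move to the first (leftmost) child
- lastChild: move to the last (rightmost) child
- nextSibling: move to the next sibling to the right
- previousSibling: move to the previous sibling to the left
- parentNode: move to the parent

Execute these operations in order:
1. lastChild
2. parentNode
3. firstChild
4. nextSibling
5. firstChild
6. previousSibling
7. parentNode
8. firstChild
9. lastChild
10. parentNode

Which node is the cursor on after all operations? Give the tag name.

Answer: main

Derivation:
After 1 (lastChild): ul
After 2 (parentNode): section
After 3 (firstChild): main
After 4 (nextSibling): ul
After 5 (firstChild): ul (no-op, stayed)
After 6 (previousSibling): main
After 7 (parentNode): section
After 8 (firstChild): main
After 9 (lastChild): ol
After 10 (parentNode): main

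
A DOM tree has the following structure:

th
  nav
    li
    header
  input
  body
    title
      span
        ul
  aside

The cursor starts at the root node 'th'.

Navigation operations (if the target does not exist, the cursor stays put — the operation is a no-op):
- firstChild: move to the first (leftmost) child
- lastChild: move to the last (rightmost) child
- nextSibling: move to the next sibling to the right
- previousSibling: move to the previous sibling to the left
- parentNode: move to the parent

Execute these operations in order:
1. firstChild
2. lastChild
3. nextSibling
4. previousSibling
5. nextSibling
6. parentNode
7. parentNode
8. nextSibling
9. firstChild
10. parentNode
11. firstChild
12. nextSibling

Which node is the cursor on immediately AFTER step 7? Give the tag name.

After 1 (firstChild): nav
After 2 (lastChild): header
After 3 (nextSibling): header (no-op, stayed)
After 4 (previousSibling): li
After 5 (nextSibling): header
After 6 (parentNode): nav
After 7 (parentNode): th

Answer: th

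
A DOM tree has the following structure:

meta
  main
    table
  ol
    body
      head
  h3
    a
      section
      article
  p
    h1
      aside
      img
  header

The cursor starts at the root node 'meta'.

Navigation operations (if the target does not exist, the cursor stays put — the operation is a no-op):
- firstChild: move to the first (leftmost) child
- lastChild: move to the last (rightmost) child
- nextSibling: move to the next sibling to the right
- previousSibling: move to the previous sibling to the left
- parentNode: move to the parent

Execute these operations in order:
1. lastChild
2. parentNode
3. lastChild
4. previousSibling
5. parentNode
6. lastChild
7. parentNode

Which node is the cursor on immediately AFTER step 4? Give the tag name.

After 1 (lastChild): header
After 2 (parentNode): meta
After 3 (lastChild): header
After 4 (previousSibling): p

Answer: p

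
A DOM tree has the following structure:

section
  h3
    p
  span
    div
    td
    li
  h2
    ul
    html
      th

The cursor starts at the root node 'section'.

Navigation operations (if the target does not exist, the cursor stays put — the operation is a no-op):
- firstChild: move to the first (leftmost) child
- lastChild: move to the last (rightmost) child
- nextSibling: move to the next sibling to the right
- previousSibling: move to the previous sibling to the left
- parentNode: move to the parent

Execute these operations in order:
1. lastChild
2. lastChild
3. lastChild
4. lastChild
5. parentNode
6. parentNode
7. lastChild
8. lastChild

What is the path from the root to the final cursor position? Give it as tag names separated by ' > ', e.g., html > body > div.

Answer: section > h2 > html > th

Derivation:
After 1 (lastChild): h2
After 2 (lastChild): html
After 3 (lastChild): th
After 4 (lastChild): th (no-op, stayed)
After 5 (parentNode): html
After 6 (parentNode): h2
After 7 (lastChild): html
After 8 (lastChild): th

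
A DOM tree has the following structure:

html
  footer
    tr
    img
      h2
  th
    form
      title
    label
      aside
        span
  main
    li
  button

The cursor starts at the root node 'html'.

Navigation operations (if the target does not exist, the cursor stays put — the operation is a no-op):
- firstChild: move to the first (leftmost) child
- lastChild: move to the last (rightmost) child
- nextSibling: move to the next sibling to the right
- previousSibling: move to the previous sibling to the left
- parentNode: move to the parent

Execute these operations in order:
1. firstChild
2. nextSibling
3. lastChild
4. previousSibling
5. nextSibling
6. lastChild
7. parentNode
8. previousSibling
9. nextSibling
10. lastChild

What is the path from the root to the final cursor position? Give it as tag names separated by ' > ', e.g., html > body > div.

Answer: html > th > label > aside

Derivation:
After 1 (firstChild): footer
After 2 (nextSibling): th
After 3 (lastChild): label
After 4 (previousSibling): form
After 5 (nextSibling): label
After 6 (lastChild): aside
After 7 (parentNode): label
After 8 (previousSibling): form
After 9 (nextSibling): label
After 10 (lastChild): aside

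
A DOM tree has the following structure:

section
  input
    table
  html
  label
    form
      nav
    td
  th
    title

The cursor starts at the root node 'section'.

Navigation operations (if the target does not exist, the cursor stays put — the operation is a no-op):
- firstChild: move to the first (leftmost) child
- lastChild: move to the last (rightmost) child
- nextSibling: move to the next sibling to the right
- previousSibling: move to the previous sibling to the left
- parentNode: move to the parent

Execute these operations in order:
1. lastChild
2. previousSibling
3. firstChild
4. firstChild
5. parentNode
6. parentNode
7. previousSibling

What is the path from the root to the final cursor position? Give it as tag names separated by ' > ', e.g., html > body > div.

Answer: section > html

Derivation:
After 1 (lastChild): th
After 2 (previousSibling): label
After 3 (firstChild): form
After 4 (firstChild): nav
After 5 (parentNode): form
After 6 (parentNode): label
After 7 (previousSibling): html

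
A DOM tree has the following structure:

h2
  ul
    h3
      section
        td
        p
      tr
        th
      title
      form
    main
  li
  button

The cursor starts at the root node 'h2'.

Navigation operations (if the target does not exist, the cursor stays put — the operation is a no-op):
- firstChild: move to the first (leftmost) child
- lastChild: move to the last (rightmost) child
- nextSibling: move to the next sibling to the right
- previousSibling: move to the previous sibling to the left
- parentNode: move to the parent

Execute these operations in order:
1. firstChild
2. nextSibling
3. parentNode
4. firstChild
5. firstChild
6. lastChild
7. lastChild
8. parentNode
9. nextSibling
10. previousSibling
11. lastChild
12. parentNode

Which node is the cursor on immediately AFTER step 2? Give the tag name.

After 1 (firstChild): ul
After 2 (nextSibling): li

Answer: li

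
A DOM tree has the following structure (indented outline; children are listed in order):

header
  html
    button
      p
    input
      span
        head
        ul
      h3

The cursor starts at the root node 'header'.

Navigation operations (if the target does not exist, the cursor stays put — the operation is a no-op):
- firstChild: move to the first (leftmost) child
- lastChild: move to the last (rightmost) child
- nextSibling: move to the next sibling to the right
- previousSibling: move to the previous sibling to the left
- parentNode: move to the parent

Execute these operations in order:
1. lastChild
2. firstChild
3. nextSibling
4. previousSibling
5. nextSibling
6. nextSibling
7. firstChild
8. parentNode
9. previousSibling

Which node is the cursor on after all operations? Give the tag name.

After 1 (lastChild): html
After 2 (firstChild): button
After 3 (nextSibling): input
After 4 (previousSibling): button
After 5 (nextSibling): input
After 6 (nextSibling): input (no-op, stayed)
After 7 (firstChild): span
After 8 (parentNode): input
After 9 (previousSibling): button

Answer: button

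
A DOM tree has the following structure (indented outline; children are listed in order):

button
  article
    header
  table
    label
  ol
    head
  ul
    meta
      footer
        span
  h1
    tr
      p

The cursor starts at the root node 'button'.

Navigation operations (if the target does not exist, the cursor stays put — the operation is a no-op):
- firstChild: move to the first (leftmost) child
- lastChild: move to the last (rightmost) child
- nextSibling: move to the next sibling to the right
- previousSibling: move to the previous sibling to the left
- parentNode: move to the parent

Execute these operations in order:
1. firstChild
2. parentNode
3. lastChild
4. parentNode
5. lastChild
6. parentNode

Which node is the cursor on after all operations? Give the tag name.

Answer: button

Derivation:
After 1 (firstChild): article
After 2 (parentNode): button
After 3 (lastChild): h1
After 4 (parentNode): button
After 5 (lastChild): h1
After 6 (parentNode): button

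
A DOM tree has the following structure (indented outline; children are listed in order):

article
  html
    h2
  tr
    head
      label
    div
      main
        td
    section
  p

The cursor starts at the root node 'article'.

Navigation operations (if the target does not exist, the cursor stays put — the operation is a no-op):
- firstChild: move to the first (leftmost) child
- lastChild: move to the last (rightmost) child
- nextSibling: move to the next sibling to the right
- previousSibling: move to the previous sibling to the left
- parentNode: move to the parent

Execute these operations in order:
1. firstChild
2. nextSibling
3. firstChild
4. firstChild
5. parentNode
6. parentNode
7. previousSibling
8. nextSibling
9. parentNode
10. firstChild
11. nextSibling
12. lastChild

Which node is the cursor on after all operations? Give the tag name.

After 1 (firstChild): html
After 2 (nextSibling): tr
After 3 (firstChild): head
After 4 (firstChild): label
After 5 (parentNode): head
After 6 (parentNode): tr
After 7 (previousSibling): html
After 8 (nextSibling): tr
After 9 (parentNode): article
After 10 (firstChild): html
After 11 (nextSibling): tr
After 12 (lastChild): section

Answer: section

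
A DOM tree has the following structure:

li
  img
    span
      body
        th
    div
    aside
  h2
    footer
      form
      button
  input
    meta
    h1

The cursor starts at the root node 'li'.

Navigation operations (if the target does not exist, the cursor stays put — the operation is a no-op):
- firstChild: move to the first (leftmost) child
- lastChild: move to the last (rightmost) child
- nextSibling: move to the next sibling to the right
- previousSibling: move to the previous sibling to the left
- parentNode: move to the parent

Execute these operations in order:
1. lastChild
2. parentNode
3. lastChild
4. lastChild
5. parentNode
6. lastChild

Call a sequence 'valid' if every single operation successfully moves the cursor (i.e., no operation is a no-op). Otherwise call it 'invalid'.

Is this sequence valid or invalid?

Answer: valid

Derivation:
After 1 (lastChild): input
After 2 (parentNode): li
After 3 (lastChild): input
After 4 (lastChild): h1
After 5 (parentNode): input
After 6 (lastChild): h1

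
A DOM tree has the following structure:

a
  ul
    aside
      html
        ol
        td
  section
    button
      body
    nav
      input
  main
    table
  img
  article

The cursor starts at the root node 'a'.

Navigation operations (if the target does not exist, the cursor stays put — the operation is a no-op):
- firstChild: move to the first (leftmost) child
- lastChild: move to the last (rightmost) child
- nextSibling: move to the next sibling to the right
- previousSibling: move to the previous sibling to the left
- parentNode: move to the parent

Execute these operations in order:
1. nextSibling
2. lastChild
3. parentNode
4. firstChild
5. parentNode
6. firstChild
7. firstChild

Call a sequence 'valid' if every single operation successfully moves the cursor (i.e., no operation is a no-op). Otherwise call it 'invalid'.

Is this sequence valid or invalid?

After 1 (nextSibling): a (no-op, stayed)
After 2 (lastChild): article
After 3 (parentNode): a
After 4 (firstChild): ul
After 5 (parentNode): a
After 6 (firstChild): ul
After 7 (firstChild): aside

Answer: invalid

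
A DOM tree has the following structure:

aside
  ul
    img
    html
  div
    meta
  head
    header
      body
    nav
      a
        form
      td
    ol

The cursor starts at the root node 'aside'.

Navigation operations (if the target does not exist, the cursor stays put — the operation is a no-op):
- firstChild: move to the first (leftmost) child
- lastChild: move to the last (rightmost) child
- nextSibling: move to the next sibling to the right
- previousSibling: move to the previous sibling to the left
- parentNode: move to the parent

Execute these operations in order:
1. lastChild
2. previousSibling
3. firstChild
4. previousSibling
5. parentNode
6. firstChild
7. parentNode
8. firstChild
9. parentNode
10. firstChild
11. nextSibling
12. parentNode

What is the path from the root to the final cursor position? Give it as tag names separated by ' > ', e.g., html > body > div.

After 1 (lastChild): head
After 2 (previousSibling): div
After 3 (firstChild): meta
After 4 (previousSibling): meta (no-op, stayed)
After 5 (parentNode): div
After 6 (firstChild): meta
After 7 (parentNode): div
After 8 (firstChild): meta
After 9 (parentNode): div
After 10 (firstChild): meta
After 11 (nextSibling): meta (no-op, stayed)
After 12 (parentNode): div

Answer: aside > div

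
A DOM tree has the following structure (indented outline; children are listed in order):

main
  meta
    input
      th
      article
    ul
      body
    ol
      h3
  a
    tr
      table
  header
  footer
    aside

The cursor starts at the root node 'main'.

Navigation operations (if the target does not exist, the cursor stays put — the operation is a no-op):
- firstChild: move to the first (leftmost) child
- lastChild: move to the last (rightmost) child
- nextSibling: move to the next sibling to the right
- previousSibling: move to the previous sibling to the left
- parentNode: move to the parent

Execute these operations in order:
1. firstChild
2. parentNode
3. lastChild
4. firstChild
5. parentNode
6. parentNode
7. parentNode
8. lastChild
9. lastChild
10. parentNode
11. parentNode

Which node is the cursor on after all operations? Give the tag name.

Answer: main

Derivation:
After 1 (firstChild): meta
After 2 (parentNode): main
After 3 (lastChild): footer
After 4 (firstChild): aside
After 5 (parentNode): footer
After 6 (parentNode): main
After 7 (parentNode): main (no-op, stayed)
After 8 (lastChild): footer
After 9 (lastChild): aside
After 10 (parentNode): footer
After 11 (parentNode): main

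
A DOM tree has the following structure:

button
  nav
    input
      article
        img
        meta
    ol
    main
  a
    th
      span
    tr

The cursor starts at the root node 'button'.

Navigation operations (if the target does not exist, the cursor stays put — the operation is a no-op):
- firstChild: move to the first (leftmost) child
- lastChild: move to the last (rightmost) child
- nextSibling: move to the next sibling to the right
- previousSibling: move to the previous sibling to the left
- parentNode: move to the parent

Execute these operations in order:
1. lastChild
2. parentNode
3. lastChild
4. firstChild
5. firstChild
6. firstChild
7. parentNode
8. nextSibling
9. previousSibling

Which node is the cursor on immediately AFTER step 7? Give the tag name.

After 1 (lastChild): a
After 2 (parentNode): button
After 3 (lastChild): a
After 4 (firstChild): th
After 5 (firstChild): span
After 6 (firstChild): span (no-op, stayed)
After 7 (parentNode): th

Answer: th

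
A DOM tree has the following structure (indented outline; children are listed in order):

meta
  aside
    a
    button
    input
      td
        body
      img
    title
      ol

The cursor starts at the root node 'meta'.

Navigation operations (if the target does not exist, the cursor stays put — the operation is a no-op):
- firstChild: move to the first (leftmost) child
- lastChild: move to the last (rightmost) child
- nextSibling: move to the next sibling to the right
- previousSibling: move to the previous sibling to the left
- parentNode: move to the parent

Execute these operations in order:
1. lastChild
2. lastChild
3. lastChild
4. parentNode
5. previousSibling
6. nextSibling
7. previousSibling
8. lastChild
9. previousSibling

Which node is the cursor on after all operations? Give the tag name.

Answer: td

Derivation:
After 1 (lastChild): aside
After 2 (lastChild): title
After 3 (lastChild): ol
After 4 (parentNode): title
After 5 (previousSibling): input
After 6 (nextSibling): title
After 7 (previousSibling): input
After 8 (lastChild): img
After 9 (previousSibling): td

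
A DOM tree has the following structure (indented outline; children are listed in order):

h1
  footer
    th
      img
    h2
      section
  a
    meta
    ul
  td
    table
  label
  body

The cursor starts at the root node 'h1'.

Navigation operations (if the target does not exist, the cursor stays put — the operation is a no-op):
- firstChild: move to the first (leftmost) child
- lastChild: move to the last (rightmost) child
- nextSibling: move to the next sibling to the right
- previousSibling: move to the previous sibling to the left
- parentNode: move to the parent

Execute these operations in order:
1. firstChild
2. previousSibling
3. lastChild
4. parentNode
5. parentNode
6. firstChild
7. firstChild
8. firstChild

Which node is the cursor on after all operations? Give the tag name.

Answer: img

Derivation:
After 1 (firstChild): footer
After 2 (previousSibling): footer (no-op, stayed)
After 3 (lastChild): h2
After 4 (parentNode): footer
After 5 (parentNode): h1
After 6 (firstChild): footer
After 7 (firstChild): th
After 8 (firstChild): img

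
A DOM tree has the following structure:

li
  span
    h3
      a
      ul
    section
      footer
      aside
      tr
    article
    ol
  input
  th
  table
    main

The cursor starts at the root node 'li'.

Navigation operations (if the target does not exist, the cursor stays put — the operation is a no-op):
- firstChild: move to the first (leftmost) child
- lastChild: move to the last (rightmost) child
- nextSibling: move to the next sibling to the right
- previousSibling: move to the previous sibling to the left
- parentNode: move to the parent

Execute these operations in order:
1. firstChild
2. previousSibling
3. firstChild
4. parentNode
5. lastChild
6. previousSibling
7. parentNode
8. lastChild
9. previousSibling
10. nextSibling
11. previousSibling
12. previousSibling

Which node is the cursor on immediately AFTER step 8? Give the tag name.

Answer: ol

Derivation:
After 1 (firstChild): span
After 2 (previousSibling): span (no-op, stayed)
After 3 (firstChild): h3
After 4 (parentNode): span
After 5 (lastChild): ol
After 6 (previousSibling): article
After 7 (parentNode): span
After 8 (lastChild): ol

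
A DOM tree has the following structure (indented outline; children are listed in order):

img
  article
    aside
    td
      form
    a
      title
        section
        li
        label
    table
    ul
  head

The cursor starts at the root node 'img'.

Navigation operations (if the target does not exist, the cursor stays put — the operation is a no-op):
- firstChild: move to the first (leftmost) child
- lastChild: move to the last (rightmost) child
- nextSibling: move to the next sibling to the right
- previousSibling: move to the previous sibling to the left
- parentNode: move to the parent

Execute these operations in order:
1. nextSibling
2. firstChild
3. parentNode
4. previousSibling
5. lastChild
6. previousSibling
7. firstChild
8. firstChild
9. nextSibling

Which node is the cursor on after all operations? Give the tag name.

After 1 (nextSibling): img (no-op, stayed)
After 2 (firstChild): article
After 3 (parentNode): img
After 4 (previousSibling): img (no-op, stayed)
After 5 (lastChild): head
After 6 (previousSibling): article
After 7 (firstChild): aside
After 8 (firstChild): aside (no-op, stayed)
After 9 (nextSibling): td

Answer: td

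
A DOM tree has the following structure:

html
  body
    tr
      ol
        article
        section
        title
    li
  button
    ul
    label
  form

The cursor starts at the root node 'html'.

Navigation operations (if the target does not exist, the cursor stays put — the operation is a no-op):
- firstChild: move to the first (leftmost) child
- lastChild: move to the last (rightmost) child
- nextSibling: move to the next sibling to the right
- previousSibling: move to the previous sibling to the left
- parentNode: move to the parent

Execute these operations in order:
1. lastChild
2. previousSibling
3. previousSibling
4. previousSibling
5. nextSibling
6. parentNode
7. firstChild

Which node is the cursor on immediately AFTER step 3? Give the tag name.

Answer: body

Derivation:
After 1 (lastChild): form
After 2 (previousSibling): button
After 3 (previousSibling): body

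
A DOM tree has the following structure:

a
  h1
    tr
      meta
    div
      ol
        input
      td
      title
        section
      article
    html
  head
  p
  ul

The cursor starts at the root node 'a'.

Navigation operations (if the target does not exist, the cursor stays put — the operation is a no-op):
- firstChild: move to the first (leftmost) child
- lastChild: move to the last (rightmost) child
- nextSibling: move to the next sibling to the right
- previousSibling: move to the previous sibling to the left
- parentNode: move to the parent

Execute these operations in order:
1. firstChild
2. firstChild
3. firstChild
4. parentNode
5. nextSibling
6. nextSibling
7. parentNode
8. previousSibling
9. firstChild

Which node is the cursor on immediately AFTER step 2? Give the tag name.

Answer: tr

Derivation:
After 1 (firstChild): h1
After 2 (firstChild): tr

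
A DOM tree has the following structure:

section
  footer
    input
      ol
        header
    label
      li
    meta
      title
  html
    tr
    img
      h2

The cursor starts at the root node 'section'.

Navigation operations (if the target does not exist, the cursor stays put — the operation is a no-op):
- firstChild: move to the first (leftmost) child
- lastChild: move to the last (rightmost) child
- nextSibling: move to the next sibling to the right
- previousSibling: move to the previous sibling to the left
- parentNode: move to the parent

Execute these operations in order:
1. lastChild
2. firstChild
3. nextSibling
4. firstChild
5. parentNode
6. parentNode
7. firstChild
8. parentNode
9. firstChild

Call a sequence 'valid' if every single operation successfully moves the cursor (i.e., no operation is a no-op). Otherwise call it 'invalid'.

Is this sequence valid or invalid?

After 1 (lastChild): html
After 2 (firstChild): tr
After 3 (nextSibling): img
After 4 (firstChild): h2
After 5 (parentNode): img
After 6 (parentNode): html
After 7 (firstChild): tr
After 8 (parentNode): html
After 9 (firstChild): tr

Answer: valid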